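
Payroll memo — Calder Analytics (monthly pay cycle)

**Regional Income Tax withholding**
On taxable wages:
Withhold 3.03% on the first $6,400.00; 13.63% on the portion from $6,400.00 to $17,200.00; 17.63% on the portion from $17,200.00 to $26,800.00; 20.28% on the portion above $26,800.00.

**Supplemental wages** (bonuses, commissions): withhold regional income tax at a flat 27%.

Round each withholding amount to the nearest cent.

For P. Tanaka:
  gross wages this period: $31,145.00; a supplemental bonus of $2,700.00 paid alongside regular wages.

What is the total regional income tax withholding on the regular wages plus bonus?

Regional Income Tax: taxable = $31,145.00
  $3,358.44 + 20.28% × ($31,145.00 − $26,800.00) = $3,358.44 + 20.28% × $4,345.00 = $4,239.61
Supplemental (27% flat on bonus): 27% × $2,700.00 = $729.00
Total regional income tax: $4,239.61 + $729.00 = $4,968.61

$4,968.61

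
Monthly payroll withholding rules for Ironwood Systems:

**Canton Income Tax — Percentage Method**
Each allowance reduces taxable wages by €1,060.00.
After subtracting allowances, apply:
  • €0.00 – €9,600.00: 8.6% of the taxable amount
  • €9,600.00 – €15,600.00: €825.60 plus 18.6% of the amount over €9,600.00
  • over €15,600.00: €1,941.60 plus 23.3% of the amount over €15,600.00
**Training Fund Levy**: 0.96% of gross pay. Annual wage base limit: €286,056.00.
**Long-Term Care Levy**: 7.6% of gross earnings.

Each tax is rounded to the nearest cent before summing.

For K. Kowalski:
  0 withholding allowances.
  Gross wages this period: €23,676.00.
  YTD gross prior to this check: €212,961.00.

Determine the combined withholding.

Canton Income Tax: taxable = €23,676.00
  €1,941.60 + 23.3% × (€23,676.00 − €15,600.00) = €1,941.60 + 23.3% × €8,076.00 = €3,823.31
Training Fund Levy: 0.96% × €23,676.00 = €227.29
Long-Term Care Levy: 7.6% × €23,676.00 = €1,799.38
Total: €3,823.31 + €227.29 + €1,799.38 = €5,849.98

€5,849.98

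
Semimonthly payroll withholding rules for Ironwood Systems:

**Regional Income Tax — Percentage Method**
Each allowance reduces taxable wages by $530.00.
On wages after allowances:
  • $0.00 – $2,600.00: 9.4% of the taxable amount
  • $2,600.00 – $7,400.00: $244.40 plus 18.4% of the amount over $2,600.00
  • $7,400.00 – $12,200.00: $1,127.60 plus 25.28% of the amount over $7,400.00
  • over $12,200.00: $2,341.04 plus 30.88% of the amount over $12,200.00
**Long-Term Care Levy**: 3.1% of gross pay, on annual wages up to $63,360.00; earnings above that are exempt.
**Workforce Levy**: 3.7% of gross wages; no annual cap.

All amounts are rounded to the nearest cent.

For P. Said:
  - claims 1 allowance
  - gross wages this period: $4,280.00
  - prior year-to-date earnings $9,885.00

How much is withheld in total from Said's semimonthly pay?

$747.04

Regional Income Tax: taxable = $4,280.00 − 1×$530.00 = $3,750.00
  $244.40 + 18.4% × ($3,750.00 − $2,600.00) = $244.40 + 18.4% × $1,150.00 = $456.00
Long-Term Care Levy: 3.1% × $4,280.00 = $132.68
Workforce Levy: 3.7% × $4,280.00 = $158.36
Total: $456.00 + $132.68 + $158.36 = $747.04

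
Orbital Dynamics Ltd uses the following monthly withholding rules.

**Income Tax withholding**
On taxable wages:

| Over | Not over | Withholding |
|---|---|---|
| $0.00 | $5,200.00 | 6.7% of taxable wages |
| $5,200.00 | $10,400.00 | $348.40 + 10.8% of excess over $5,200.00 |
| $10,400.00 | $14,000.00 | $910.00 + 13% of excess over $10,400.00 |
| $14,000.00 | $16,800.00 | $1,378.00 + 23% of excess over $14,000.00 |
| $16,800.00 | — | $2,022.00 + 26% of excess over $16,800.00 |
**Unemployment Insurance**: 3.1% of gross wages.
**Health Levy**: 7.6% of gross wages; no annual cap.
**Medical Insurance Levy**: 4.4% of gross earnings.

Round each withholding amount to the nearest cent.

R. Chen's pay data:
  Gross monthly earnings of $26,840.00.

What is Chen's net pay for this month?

Income Tax: taxable = $26,840.00
  $2,022.00 + 26% × ($26,840.00 − $16,800.00) = $2,022.00 + 26% × $10,040.00 = $4,632.40
Unemployment Insurance: 3.1% × $26,840.00 = $832.04
Health Levy: 7.6% × $26,840.00 = $2,039.84
Medical Insurance Levy: 4.4% × $26,840.00 = $1,180.96
Total withheld: $4,632.40 + $832.04 + $2,039.84 + $1,180.96 = $8,685.24
Net pay: $26,840.00 − $8,685.24 = $18,154.76

$18,154.76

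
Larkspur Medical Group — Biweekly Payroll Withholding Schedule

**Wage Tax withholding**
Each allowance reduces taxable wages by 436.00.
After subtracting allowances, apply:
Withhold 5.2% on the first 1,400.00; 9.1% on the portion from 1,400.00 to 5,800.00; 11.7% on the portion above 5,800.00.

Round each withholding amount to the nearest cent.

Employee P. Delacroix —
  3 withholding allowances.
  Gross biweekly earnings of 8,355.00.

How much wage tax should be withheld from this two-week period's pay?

Wage Tax: taxable = 8,355.00 − 3×436.00 = 7,047.00
  473.20 + 11.7% × (7,047.00 − 5,800.00) = 473.20 + 11.7% × 1,247.00 = 619.10

619.10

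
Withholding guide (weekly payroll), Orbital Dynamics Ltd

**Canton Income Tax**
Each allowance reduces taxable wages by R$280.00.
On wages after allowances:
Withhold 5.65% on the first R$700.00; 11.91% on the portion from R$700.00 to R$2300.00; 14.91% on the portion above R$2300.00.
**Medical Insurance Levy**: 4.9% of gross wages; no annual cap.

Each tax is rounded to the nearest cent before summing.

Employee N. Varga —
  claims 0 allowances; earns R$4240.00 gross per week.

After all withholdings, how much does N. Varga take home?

R$3512.88

Canton Income Tax: taxable = R$4240.00
  R$230.11 + 14.91% × (R$4240.00 − R$2300.00) = R$230.11 + 14.91% × R$1940.00 = R$519.36
Medical Insurance Levy: 4.9% × R$4240.00 = R$207.76
Total withheld: R$519.36 + R$207.76 = R$727.12
Net pay: R$4240.00 − R$727.12 = R$3512.88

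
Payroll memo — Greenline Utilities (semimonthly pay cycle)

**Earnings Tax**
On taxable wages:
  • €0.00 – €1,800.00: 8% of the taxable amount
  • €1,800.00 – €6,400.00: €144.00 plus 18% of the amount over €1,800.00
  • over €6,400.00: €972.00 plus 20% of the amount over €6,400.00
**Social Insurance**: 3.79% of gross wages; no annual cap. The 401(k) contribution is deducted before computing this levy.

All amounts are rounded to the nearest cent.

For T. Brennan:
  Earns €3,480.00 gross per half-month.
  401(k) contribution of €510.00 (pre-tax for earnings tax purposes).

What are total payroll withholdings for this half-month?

Earnings Tax: taxable = €3,480.00 − €510.00 = €2,970.00
  €144.00 + 18% × (€2,970.00 − €1,800.00) = €144.00 + 18% × €1,170.00 = €354.60
Social Insurance: 3.79% × €2,970.00 = €112.56
Total: €354.60 + €112.56 = €467.16

€467.16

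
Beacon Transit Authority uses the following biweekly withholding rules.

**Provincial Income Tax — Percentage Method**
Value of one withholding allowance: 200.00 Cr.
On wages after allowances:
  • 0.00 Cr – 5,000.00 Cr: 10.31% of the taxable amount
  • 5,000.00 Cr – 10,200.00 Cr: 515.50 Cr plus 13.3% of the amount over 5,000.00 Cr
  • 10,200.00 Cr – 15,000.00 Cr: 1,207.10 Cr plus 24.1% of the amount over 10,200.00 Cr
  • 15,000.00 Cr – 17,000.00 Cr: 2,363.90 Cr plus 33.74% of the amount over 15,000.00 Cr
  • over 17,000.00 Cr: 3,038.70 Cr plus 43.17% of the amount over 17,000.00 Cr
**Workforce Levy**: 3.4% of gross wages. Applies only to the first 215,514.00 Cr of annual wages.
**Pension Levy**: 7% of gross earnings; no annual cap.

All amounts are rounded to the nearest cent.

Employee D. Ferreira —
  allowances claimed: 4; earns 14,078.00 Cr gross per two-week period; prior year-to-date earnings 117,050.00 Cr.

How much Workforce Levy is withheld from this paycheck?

478.65 Cr

Workforce Levy: 3.4% × 14,078.00 Cr = 478.65 Cr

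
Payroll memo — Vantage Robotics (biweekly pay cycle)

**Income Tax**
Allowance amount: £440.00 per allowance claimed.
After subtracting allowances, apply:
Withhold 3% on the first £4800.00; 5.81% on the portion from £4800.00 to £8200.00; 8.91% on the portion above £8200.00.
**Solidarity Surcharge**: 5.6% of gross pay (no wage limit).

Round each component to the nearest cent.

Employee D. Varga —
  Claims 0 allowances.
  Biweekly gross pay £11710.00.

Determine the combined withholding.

£1310.04

Income Tax: taxable = £11710.00
  £341.54 + 8.91% × (£11710.00 − £8200.00) = £341.54 + 8.91% × £3510.00 = £654.28
Solidarity Surcharge: 5.6% × £11710.00 = £655.76
Total: £654.28 + £655.76 = £1310.04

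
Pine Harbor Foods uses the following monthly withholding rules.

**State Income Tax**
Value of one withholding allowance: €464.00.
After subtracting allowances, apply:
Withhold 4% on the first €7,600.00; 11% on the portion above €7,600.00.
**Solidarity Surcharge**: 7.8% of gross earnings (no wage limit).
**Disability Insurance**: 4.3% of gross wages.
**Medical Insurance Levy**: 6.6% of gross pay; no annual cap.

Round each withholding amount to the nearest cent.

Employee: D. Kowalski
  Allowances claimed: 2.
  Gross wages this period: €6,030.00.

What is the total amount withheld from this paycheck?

€1,331.69

State Income Tax: taxable = €6,030.00 − 2×€464.00 = €5,102.00
  4% × €5,102.00 = €204.08
Solidarity Surcharge: 7.8% × €6,030.00 = €470.34
Disability Insurance: 4.3% × €6,030.00 = €259.29
Medical Insurance Levy: 6.6% × €6,030.00 = €397.98
Total: €204.08 + €470.34 + €259.29 + €397.98 = €1,331.69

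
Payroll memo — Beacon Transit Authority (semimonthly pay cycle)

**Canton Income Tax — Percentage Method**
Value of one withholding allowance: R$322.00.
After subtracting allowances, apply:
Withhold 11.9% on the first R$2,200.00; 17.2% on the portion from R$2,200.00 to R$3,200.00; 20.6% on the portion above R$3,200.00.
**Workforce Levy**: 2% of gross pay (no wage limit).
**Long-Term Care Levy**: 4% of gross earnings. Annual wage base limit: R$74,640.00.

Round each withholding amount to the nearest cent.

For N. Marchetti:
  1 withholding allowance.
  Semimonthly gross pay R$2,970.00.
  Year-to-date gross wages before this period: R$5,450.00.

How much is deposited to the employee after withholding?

Canton Income Tax: taxable = R$2,970.00 − 1×R$322.00 = R$2,648.00
  R$261.80 + 17.2% × (R$2,648.00 − R$2,200.00) = R$261.80 + 17.2% × R$448.00 = R$338.86
Workforce Levy: 2% × R$2,970.00 = R$59.40
Long-Term Care Levy: 4% × R$2,970.00 = R$118.80
Total withheld: R$338.86 + R$59.40 + R$118.80 = R$517.06
Net pay: R$2,970.00 − R$517.06 = R$2,452.94

R$2,452.94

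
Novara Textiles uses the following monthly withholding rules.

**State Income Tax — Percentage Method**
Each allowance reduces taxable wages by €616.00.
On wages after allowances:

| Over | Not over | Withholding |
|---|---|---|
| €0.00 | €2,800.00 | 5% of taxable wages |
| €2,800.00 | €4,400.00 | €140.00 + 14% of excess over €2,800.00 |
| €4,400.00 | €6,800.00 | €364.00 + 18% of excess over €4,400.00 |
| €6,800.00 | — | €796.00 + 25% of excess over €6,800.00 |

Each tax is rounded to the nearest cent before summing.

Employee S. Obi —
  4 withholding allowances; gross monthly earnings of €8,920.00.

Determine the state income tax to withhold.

€734.08

State Income Tax: taxable = €8,920.00 − 4×€616.00 = €6,456.00
  €364.00 + 18% × (€6,456.00 − €4,400.00) = €364.00 + 18% × €2,056.00 = €734.08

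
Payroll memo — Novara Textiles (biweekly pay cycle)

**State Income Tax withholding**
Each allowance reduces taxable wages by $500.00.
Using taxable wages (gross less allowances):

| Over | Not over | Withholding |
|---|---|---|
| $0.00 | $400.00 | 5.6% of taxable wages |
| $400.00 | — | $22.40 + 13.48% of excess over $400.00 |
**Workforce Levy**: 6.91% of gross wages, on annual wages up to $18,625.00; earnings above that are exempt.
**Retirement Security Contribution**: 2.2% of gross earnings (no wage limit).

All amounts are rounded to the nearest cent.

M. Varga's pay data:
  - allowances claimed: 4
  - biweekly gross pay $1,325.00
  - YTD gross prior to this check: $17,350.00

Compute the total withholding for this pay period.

$117.25

State Income Tax: taxable = $1,325.00 − 4×$500.00 = $-675.00
  Taxable ≤ 0 → $0.00
Workforce Levy: cap $18,625.00 − YTD $17,350.00 = $1,275.00 subject; 6.91% × $1,275.00 = $88.10
Retirement Security Contribution: 2.2% × $1,325.00 = $29.15
Total: $0.00 + $88.10 + $29.15 = $117.25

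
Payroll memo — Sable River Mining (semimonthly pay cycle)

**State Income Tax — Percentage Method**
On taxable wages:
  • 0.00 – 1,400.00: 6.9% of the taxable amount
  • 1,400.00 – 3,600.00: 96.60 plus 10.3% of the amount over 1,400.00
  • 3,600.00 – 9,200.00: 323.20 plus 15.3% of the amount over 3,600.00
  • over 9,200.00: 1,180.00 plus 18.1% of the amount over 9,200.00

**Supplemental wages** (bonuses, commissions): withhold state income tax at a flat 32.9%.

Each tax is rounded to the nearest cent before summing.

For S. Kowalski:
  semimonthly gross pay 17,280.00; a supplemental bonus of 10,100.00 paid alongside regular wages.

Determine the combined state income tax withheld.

State Income Tax: taxable = 17,280.00
  1,180.00 + 18.1% × (17,280.00 − 9,200.00) = 1,180.00 + 18.1% × 8,080.00 = 2,642.48
Supplemental (32.9% flat on bonus): 32.9% × 10,100.00 = 3,322.90
Total state income tax: 2,642.48 + 3,322.90 = 5,965.38

5,965.38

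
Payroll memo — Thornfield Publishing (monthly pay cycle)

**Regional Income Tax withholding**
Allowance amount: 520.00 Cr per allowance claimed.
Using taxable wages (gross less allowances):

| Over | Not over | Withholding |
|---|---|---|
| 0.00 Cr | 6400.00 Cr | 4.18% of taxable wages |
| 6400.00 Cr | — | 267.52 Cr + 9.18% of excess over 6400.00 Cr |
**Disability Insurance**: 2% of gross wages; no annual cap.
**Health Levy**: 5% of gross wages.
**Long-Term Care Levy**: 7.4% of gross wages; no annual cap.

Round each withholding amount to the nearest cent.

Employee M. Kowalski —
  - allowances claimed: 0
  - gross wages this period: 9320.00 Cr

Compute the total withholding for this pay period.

1877.66 Cr

Regional Income Tax: taxable = 9320.00 Cr
  267.52 Cr + 9.18% × (9320.00 Cr − 6400.00 Cr) = 267.52 Cr + 9.18% × 2920.00 Cr = 535.58 Cr
Disability Insurance: 2% × 9320.00 Cr = 186.40 Cr
Health Levy: 5% × 9320.00 Cr = 466.00 Cr
Long-Term Care Levy: 7.4% × 9320.00 Cr = 689.68 Cr
Total: 535.58 Cr + 186.40 Cr + 466.00 Cr + 689.68 Cr = 1877.66 Cr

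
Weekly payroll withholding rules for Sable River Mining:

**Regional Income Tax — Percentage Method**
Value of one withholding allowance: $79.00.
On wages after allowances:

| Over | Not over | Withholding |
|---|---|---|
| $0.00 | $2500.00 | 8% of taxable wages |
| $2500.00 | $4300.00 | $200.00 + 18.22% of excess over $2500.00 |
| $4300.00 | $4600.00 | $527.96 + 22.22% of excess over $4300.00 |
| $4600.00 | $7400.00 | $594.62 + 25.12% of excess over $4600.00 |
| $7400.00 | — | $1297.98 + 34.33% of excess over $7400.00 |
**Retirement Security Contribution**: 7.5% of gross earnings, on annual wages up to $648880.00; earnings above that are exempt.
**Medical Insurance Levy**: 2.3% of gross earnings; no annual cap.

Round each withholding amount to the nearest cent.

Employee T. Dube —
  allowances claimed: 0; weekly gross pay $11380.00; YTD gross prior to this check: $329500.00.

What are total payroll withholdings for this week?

Regional Income Tax: taxable = $11380.00
  $1297.98 + 34.33% × ($11380.00 − $7400.00) = $1297.98 + 34.33% × $3980.00 = $2664.31
Retirement Security Contribution: 7.5% × $11380.00 = $853.50
Medical Insurance Levy: 2.3% × $11380.00 = $261.74
Total: $2664.31 + $853.50 + $261.74 = $3779.55

$3779.55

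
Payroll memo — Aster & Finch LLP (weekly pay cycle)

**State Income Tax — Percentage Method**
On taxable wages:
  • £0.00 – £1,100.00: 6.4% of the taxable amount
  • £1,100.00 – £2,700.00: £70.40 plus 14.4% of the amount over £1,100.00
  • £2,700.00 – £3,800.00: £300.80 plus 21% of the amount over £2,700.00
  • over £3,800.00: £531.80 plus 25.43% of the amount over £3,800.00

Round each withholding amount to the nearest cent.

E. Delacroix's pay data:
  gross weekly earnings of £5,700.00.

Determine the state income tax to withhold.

State Income Tax: taxable = £5,700.00
  £531.80 + 25.43% × (£5,700.00 − £3,800.00) = £531.80 + 25.43% × £1,900.00 = £1,014.97

£1,014.97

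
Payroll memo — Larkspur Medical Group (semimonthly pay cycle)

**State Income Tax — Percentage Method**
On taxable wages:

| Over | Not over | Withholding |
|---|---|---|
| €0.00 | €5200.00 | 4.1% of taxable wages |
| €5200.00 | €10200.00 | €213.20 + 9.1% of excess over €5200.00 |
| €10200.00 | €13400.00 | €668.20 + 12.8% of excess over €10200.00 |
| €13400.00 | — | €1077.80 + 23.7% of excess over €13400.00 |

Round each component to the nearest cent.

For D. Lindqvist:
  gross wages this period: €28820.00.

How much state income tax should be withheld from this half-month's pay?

State Income Tax: taxable = €28820.00
  €1077.80 + 23.7% × (€28820.00 − €13400.00) = €1077.80 + 23.7% × €15420.00 = €4732.34

€4732.34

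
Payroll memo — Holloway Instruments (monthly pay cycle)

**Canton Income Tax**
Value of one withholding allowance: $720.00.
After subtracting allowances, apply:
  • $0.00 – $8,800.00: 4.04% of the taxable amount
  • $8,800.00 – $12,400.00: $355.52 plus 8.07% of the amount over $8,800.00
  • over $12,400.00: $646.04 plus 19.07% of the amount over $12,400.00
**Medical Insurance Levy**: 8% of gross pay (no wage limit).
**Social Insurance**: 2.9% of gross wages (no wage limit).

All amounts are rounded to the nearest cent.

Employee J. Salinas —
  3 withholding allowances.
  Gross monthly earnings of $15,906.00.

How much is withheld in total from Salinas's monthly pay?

$2,636.47

Canton Income Tax: taxable = $15,906.00 − 3×$720.00 = $13,746.00
  $646.04 + 19.07% × ($13,746.00 − $12,400.00) = $646.04 + 19.07% × $1,346.00 = $902.72
Medical Insurance Levy: 8% × $15,906.00 = $1,272.48
Social Insurance: 2.9% × $15,906.00 = $461.27
Total: $902.72 + $1,272.48 + $461.27 = $2,636.47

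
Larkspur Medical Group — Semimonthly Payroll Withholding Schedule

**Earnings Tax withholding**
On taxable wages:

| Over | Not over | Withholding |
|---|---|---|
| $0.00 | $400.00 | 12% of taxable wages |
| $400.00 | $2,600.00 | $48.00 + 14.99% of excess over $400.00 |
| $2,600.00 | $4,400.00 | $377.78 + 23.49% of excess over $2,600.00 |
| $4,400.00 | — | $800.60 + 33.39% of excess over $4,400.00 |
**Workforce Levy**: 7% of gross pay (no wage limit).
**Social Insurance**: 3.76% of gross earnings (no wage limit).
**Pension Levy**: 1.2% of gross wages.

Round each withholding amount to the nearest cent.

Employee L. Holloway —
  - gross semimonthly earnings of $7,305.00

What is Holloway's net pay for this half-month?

$4,660.74

Earnings Tax: taxable = $7,305.00
  $800.60 + 33.39% × ($7,305.00 − $4,400.00) = $800.60 + 33.39% × $2,905.00 = $1,770.58
Workforce Levy: 7% × $7,305.00 = $511.35
Social Insurance: 3.76% × $7,305.00 = $274.67
Pension Levy: 1.2% × $7,305.00 = $87.66
Total withheld: $1,770.58 + $511.35 + $274.67 + $87.66 = $2,644.26
Net pay: $7,305.00 − $2,644.26 = $4,660.74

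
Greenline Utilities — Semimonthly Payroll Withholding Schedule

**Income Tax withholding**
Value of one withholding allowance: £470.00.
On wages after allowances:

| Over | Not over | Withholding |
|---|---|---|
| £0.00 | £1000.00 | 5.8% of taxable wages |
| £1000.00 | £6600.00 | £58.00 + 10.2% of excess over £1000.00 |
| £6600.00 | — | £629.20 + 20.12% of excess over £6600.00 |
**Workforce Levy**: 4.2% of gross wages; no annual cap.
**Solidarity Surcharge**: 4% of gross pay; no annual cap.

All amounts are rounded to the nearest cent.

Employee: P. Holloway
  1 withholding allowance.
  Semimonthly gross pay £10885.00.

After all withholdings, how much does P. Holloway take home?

£8595.65

Income Tax: taxable = £10885.00 − 1×£470.00 = £10415.00
  £629.20 + 20.12% × (£10415.00 − £6600.00) = £629.20 + 20.12% × £3815.00 = £1396.78
Workforce Levy: 4.2% × £10885.00 = £457.17
Solidarity Surcharge: 4% × £10885.00 = £435.40
Total withheld: £1396.78 + £457.17 + £435.40 = £2289.35
Net pay: £10885.00 − £2289.35 = £8595.65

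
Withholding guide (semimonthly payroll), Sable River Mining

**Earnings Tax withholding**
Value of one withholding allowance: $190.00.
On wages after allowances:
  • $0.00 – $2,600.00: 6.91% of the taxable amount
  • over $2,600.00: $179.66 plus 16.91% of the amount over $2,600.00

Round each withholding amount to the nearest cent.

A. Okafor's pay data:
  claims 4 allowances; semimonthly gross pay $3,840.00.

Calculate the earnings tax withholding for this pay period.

$260.83

Earnings Tax: taxable = $3,840.00 − 4×$190.00 = $3,080.00
  $179.66 + 16.91% × ($3,080.00 − $2,600.00) = $179.66 + 16.91% × $480.00 = $260.83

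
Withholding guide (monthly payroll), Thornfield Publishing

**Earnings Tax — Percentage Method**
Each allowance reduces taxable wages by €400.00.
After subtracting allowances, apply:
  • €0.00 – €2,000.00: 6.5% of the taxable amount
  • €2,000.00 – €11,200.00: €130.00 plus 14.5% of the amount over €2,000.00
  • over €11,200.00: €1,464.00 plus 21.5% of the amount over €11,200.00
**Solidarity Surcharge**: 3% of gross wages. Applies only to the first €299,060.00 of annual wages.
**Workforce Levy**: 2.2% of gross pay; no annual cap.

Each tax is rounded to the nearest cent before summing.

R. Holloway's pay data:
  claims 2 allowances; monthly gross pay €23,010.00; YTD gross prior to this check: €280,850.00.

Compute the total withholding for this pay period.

€4,883.67

Earnings Tax: taxable = €23,010.00 − 2×€400.00 = €22,210.00
  €1,464.00 + 21.5% × (€22,210.00 − €11,200.00) = €1,464.00 + 21.5% × €11,010.00 = €3,831.15
Solidarity Surcharge: cap €299,060.00 − YTD €280,850.00 = €18,210.00 subject; 3% × €18,210.00 = €546.30
Workforce Levy: 2.2% × €23,010.00 = €506.22
Total: €3,831.15 + €546.30 + €506.22 = €4,883.67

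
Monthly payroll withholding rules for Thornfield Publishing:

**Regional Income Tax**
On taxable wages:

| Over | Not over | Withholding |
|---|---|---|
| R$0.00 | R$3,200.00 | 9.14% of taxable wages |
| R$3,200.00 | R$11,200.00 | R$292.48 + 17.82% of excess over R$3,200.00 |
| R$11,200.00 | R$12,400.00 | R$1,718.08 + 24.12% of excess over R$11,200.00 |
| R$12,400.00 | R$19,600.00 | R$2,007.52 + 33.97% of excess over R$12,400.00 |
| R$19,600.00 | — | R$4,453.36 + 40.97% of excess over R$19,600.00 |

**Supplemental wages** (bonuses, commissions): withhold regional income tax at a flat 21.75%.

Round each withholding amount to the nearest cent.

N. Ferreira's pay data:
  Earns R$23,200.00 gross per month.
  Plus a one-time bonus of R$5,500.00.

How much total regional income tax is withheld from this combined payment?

R$7,124.53

Regional Income Tax: taxable = R$23,200.00
  R$4,453.36 + 40.97% × (R$23,200.00 − R$19,600.00) = R$4,453.36 + 40.97% × R$3,600.00 = R$5,928.28
Supplemental (21.75% flat on bonus): 21.75% × R$5,500.00 = R$1,196.25
Total regional income tax: R$5,928.28 + R$1,196.25 = R$7,124.53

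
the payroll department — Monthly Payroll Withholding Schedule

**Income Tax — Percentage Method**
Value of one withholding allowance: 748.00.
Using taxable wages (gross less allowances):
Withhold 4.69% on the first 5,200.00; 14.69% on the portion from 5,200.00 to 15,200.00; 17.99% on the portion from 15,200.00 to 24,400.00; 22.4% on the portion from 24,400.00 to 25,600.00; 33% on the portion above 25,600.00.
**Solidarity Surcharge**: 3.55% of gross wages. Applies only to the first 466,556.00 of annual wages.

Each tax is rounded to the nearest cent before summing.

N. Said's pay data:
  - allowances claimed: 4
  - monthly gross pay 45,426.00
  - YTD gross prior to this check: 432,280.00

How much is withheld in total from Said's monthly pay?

10,408.78

Income Tax: taxable = 45,426.00 − 4×748.00 = 42,434.00
  3,636.76 + 33% × (42,434.00 − 25,600.00) = 3,636.76 + 33% × 16,834.00 = 9,191.98
Solidarity Surcharge: cap 466,556.00 − YTD 432,280.00 = 34,276.00 subject; 3.55% × 34,276.00 = 1,216.80
Total: 9,191.98 + 1,216.80 = 10,408.78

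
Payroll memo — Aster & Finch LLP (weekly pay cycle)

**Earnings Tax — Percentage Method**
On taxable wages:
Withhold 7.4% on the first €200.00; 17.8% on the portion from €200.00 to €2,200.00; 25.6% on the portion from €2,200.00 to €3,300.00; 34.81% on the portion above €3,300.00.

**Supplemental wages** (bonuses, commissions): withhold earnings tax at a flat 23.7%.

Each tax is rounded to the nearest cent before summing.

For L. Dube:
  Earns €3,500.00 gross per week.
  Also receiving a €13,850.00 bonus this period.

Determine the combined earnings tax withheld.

€4,004.47

Earnings Tax: taxable = €3,500.00
  €652.40 + 34.81% × (€3,500.00 − €3,300.00) = €652.40 + 34.81% × €200.00 = €722.02
Supplemental (23.7% flat on bonus): 23.7% × €13,850.00 = €3,282.45
Total earnings tax: €722.02 + €3,282.45 = €4,004.47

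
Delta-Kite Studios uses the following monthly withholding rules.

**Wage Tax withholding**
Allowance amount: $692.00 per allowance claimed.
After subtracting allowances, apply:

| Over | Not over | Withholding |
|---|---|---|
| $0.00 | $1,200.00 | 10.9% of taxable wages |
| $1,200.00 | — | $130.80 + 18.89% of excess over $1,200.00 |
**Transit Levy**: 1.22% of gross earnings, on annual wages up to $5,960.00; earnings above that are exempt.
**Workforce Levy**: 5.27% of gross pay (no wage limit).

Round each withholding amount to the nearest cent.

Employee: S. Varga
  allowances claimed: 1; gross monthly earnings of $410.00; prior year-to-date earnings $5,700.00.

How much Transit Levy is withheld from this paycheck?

Transit Levy: cap $5,960.00 − YTD $5,700.00 = $260.00 subject; 1.22% × $260.00 = $3.17

$3.17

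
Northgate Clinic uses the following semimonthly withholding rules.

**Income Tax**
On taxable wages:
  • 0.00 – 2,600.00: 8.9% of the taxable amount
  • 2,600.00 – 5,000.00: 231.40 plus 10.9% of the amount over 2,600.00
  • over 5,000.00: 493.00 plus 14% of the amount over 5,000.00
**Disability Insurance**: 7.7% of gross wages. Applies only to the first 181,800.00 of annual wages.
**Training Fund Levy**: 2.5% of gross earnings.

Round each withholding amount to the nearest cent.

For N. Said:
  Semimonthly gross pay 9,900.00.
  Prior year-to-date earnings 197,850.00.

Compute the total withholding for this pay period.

Income Tax: taxable = 9,900.00
  493.00 + 14% × (9,900.00 − 5,000.00) = 493.00 + 14% × 4,900.00 = 1,179.00
Disability Insurance: YTD 197,850.00 ≥ cap 181,800.00 → 0.00
Training Fund Levy: 2.5% × 9,900.00 = 247.50
Total: 1,179.00 + 0.00 + 247.50 = 1,426.50

1,426.50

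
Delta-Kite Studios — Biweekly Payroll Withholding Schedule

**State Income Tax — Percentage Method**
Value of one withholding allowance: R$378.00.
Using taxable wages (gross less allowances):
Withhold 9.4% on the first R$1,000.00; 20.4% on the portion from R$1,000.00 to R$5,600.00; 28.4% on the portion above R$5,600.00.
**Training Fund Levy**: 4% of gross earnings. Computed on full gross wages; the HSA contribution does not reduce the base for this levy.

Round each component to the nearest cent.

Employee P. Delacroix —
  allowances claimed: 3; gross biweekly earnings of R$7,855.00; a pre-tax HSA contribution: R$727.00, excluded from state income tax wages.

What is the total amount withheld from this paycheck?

R$1,458.50

State Income Tax: taxable = R$7,855.00 − R$727.00 − 3×R$378.00 = R$5,994.00
  R$1,032.40 + 28.4% × (R$5,994.00 − R$5,600.00) = R$1,032.40 + 28.4% × R$394.00 = R$1,144.30
Training Fund Levy: 4% × R$7,855.00 = R$314.20
Total: R$1,144.30 + R$314.20 = R$1,458.50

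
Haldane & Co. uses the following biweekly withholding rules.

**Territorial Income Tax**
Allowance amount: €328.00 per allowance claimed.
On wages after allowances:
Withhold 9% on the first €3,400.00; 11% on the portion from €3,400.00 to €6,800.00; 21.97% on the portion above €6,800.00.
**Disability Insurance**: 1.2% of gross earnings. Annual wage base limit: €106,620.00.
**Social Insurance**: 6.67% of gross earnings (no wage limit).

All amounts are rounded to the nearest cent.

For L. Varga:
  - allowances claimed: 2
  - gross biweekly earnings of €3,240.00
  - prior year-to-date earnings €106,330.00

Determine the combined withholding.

Territorial Income Tax: taxable = €3,240.00 − 2×€328.00 = €2,584.00
  9% × €2,584.00 = €232.56
Disability Insurance: cap €106,620.00 − YTD €106,330.00 = €290.00 subject; 1.2% × €290.00 = €3.48
Social Insurance: 6.67% × €3,240.00 = €216.11
Total: €232.56 + €3.48 + €216.11 = €452.15

€452.15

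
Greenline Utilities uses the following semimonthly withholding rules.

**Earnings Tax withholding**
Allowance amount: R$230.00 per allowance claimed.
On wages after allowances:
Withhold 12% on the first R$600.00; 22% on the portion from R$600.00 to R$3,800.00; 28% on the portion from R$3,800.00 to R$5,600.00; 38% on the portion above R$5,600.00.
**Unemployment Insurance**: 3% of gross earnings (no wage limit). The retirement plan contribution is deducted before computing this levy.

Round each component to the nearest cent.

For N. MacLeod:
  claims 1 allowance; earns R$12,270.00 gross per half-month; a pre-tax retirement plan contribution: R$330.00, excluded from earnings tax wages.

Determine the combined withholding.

Earnings Tax: taxable = R$12,270.00 − R$330.00 − 1×R$230.00 = R$11,710.00
  R$1,280.00 + 38% × (R$11,710.00 − R$5,600.00) = R$1,280.00 + 38% × R$6,110.00 = R$3,601.80
Unemployment Insurance: 3% × R$11,940.00 = R$358.20
Total: R$3,601.80 + R$358.20 = R$3,960.00

R$3,960.00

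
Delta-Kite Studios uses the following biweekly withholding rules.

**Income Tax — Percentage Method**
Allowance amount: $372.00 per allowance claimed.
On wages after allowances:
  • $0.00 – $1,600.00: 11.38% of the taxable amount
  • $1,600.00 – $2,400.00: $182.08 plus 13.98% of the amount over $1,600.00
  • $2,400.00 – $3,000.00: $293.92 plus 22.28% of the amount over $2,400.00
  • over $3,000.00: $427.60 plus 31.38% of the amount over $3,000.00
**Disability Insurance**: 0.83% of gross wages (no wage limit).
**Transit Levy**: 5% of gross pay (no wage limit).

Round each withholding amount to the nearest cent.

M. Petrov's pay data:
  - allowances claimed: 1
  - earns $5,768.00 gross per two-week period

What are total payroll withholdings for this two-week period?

$1,515.73

Income Tax: taxable = $5,768.00 − 1×$372.00 = $5,396.00
  $427.60 + 31.38% × ($5,396.00 − $3,000.00) = $427.60 + 31.38% × $2,396.00 = $1,179.46
Disability Insurance: 0.83% × $5,768.00 = $47.87
Transit Levy: 5% × $5,768.00 = $288.40
Total: $1,179.46 + $47.87 + $288.40 = $1,515.73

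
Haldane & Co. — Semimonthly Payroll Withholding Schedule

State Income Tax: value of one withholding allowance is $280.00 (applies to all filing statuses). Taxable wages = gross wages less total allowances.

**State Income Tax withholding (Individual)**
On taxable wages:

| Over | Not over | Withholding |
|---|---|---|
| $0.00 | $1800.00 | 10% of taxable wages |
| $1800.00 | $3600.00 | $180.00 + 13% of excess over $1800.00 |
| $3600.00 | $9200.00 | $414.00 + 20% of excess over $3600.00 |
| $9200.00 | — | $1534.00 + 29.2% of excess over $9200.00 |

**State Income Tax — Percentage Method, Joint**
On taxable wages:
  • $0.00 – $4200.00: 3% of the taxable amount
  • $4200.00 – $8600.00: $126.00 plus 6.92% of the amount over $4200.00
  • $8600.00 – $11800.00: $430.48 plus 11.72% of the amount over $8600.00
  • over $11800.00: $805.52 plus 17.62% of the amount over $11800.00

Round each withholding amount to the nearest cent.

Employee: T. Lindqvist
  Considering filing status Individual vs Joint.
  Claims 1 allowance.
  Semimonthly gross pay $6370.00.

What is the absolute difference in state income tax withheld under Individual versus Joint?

State Income Tax (Individual): taxable = $6370.00 − 1×$280.00 = $6090.00
  $414.00 + 20% × ($6090.00 − $3600.00) = $414.00 + 20% × $2490.00 = $912.00
State Income Tax (Joint): taxable = $6370.00 − 1×$280.00 = $6090.00
  $126.00 + 6.92% × ($6090.00 − $4200.00) = $126.00 + 6.92% × $1890.00 = $256.79
Difference: |$912.00 − $256.79| = $655.21 (higher under Individual)

$655.21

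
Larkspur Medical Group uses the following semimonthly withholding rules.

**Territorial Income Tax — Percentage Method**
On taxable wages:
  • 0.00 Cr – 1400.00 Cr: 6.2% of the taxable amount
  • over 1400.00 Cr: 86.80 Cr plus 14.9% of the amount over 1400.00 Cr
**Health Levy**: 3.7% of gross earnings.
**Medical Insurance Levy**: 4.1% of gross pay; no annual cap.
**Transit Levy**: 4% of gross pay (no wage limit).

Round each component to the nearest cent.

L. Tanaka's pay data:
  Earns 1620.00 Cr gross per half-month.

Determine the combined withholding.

Territorial Income Tax: taxable = 1620.00 Cr
  86.80 Cr + 14.9% × (1620.00 Cr − 1400.00 Cr) = 86.80 Cr + 14.9% × 220.00 Cr = 119.58 Cr
Health Levy: 3.7% × 1620.00 Cr = 59.94 Cr
Medical Insurance Levy: 4.1% × 1620.00 Cr = 66.42 Cr
Transit Levy: 4% × 1620.00 Cr = 64.80 Cr
Total: 119.58 Cr + 59.94 Cr + 66.42 Cr + 64.80 Cr = 310.74 Cr

310.74 Cr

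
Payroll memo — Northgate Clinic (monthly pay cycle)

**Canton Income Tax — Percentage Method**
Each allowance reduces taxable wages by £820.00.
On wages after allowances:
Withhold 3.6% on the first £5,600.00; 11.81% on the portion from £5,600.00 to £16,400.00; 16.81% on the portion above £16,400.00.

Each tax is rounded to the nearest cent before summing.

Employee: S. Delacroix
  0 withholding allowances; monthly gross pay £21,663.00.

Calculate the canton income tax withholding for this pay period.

Canton Income Tax: taxable = £21,663.00
  £1,477.08 + 16.81% × (£21,663.00 − £16,400.00) = £1,477.08 + 16.81% × £5,263.00 = £2,361.79

£2,361.79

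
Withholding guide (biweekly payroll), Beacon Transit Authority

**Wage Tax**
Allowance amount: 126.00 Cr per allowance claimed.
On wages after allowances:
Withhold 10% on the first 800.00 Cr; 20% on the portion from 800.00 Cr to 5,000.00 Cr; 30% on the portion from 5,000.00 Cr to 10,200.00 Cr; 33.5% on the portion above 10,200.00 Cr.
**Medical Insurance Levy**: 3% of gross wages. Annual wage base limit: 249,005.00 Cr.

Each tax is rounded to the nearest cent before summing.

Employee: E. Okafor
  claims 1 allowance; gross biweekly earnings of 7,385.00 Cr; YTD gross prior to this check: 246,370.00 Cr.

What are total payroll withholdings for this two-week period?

Wage Tax: taxable = 7,385.00 Cr − 1×126.00 Cr = 7,259.00 Cr
  920.00 Cr + 30% × (7,259.00 Cr − 5,000.00 Cr) = 920.00 Cr + 30% × 2,259.00 Cr = 1,597.70 Cr
Medical Insurance Levy: cap 249,005.00 Cr − YTD 246,370.00 Cr = 2,635.00 Cr subject; 3% × 2,635.00 Cr = 79.05 Cr
Total: 1,597.70 Cr + 79.05 Cr = 1,676.75 Cr

1,676.75 Cr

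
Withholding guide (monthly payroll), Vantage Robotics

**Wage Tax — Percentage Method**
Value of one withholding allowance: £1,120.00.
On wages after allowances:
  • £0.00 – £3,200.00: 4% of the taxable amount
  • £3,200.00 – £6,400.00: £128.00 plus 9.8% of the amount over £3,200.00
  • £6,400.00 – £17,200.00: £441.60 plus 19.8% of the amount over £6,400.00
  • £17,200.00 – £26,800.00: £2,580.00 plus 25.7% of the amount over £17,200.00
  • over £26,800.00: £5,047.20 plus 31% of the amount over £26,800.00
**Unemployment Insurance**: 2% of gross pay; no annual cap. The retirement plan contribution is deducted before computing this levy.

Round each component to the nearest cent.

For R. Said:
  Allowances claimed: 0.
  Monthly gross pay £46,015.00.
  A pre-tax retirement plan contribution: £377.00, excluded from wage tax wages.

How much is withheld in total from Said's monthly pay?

£11,799.74

Wage Tax: taxable = £46,015.00 − £377.00 = £45,638.00
  £5,047.20 + 31% × (£45,638.00 − £26,800.00) = £5,047.20 + 31% × £18,838.00 = £10,886.98
Unemployment Insurance: 2% × £45,638.00 = £912.76
Total: £10,886.98 + £912.76 = £11,799.74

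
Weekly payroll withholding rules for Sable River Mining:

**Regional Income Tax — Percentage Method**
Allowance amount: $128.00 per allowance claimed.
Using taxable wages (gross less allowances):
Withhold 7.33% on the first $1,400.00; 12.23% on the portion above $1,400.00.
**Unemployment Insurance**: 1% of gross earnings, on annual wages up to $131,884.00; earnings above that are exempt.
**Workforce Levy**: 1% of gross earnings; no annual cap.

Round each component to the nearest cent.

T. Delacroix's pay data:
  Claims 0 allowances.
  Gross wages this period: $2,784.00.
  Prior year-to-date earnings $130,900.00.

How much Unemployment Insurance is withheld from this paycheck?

$9.84

Unemployment Insurance: cap $131,884.00 − YTD $130,900.00 = $984.00 subject; 1% × $984.00 = $9.84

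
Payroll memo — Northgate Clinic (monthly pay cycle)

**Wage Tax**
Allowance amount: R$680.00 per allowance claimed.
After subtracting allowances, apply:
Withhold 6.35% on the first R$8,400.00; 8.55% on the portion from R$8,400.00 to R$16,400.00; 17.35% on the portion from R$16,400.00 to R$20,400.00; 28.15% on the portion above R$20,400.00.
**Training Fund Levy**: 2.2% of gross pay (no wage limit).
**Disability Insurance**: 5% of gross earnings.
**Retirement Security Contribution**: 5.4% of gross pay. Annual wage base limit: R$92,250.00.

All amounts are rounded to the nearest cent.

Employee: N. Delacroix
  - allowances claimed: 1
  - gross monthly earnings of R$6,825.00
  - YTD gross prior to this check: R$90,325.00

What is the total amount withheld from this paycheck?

R$985.56

Wage Tax: taxable = R$6,825.00 − 1×R$680.00 = R$6,145.00
  6.35% × R$6,145.00 = R$390.21
Training Fund Levy: 2.2% × R$6,825.00 = R$150.15
Disability Insurance: 5% × R$6,825.00 = R$341.25
Retirement Security Contribution: cap R$92,250.00 − YTD R$90,325.00 = R$1,925.00 subject; 5.4% × R$1,925.00 = R$103.95
Total: R$390.21 + R$150.15 + R$341.25 + R$103.95 = R$985.56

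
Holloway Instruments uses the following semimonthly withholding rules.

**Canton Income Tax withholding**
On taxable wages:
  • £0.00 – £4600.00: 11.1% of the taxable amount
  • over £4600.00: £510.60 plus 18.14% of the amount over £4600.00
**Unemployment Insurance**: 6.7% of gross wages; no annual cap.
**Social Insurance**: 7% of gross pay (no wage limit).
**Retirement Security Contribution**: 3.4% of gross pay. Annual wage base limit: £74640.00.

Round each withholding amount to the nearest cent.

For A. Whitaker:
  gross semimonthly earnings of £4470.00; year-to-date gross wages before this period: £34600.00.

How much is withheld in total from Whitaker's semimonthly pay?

Canton Income Tax: taxable = £4470.00
  11.1% × £4470.00 = £496.17
Unemployment Insurance: 6.7% × £4470.00 = £299.49
Social Insurance: 7% × £4470.00 = £312.90
Retirement Security Contribution: 3.4% × £4470.00 = £151.98
Total: £496.17 + £299.49 + £312.90 + £151.98 = £1260.54

£1260.54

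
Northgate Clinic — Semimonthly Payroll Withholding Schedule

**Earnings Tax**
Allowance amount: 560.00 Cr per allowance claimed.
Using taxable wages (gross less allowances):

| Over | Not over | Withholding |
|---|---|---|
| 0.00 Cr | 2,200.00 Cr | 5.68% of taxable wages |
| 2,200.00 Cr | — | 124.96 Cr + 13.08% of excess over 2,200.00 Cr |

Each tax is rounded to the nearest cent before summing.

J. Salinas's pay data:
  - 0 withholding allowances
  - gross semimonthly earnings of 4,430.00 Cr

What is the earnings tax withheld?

Earnings Tax: taxable = 4,430.00 Cr
  124.96 Cr + 13.08% × (4,430.00 Cr − 2,200.00 Cr) = 124.96 Cr + 13.08% × 2,230.00 Cr = 416.64 Cr

416.64 Cr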